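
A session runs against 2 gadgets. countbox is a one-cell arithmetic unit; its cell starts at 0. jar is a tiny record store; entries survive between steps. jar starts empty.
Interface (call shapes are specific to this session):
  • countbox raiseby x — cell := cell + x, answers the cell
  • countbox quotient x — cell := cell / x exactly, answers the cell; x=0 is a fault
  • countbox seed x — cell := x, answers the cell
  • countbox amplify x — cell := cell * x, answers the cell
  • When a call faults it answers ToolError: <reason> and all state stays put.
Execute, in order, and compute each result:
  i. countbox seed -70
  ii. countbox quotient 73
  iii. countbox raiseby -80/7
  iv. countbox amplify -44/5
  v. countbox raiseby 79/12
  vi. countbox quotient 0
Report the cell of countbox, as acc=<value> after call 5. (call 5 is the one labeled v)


==> countbox seed(x: -70)
<== -70
==> countbox quotient(x: 73)
<== -70/73
==> countbox raiseby(x: -80/7)
<== -6330/511
==> countbox amplify(x: -44/5)
<== 55704/511
==> countbox raiseby(x: 79/12)
<== 708817/6132
==> countbox quotient(x: 0)
<== ToolError: division by zero

Answer: acc=708817/6132


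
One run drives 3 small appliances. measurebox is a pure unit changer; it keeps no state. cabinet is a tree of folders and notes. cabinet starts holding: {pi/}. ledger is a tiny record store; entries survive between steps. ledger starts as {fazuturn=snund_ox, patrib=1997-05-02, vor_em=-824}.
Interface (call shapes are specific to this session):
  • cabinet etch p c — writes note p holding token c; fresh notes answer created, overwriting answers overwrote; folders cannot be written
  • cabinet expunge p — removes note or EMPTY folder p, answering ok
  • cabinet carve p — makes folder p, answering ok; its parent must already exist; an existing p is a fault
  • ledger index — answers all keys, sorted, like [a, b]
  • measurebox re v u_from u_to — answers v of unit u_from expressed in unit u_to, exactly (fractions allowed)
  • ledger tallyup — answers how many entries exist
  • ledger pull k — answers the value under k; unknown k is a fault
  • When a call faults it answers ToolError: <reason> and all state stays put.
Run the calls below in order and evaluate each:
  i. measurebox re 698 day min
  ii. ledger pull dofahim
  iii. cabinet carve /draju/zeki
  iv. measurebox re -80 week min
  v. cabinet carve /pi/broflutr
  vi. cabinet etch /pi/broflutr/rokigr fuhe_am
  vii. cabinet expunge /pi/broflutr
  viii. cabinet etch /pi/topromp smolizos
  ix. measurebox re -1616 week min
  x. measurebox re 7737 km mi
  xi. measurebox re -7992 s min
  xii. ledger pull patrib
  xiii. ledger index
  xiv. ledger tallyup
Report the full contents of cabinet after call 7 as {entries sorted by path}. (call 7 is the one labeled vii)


Answer: {pi/, pi/broflutr/, pi/broflutr/rokigr=fuhe_am}

Derivation:
>>> measurebox re v='698' u_from='day' u_to='min'
  1005120
>>> ledger pull k='dofahim'
  ToolError: no such key dofahim
>>> cabinet carve p='/draju/zeki'
  ToolError: no parent
>>> measurebox re v='-80' u_from='week' u_to='min'
  -806400
>>> cabinet carve p='/pi/broflutr'
  ok
>>> cabinet etch p='/pi/broflutr/rokigr' c='fuhe_am'
  created
>>> cabinet expunge p='/pi/broflutr'
  ToolError: not empty
>>> cabinet etch p='/pi/topromp' c='smolizos'
  created
>>> measurebox re v='-1616' u_from='week' u_to='min'
  -16289280
>>> measurebox re v='7737' u_from='km' u_to='mi'
  40296875/8382
>>> measurebox re v='-7992' u_from='s' u_to='min'
  -666/5
>>> ledger pull k='patrib'
  1997-05-02
>>> ledger index
  [fazuturn, patrib, vor_em]
>>> ledger tallyup
  3


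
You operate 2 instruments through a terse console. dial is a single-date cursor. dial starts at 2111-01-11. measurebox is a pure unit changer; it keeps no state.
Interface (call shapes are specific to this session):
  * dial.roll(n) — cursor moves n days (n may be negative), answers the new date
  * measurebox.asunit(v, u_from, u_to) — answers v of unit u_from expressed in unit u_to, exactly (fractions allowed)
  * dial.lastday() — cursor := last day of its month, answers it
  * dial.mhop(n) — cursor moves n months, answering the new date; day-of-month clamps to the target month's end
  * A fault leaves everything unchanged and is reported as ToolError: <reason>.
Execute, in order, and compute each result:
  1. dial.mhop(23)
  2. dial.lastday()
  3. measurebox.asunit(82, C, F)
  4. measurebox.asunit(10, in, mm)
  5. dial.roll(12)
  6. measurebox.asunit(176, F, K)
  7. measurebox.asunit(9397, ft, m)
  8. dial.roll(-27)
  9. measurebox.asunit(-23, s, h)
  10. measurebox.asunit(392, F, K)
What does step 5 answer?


Do: dial.mhop[23]
See: 2112-12-11
Do: dial.lastday[]
See: 2112-12-31
Do: measurebox.asunit[82; C; F]
See: 898/5
Do: measurebox.asunit[10; in; mm]
See: 254
Do: dial.roll[12]
See: 2113-01-12
Do: measurebox.asunit[176; F; K]
See: 7063/20
Do: measurebox.asunit[9397; ft; m]
See: 3580257/1250
Do: dial.roll[-27]
See: 2112-12-16
Do: measurebox.asunit[-23; s; h]
See: -23/3600
Do: measurebox.asunit[392; F; K]
See: 9463/20

Answer: 2113-01-12


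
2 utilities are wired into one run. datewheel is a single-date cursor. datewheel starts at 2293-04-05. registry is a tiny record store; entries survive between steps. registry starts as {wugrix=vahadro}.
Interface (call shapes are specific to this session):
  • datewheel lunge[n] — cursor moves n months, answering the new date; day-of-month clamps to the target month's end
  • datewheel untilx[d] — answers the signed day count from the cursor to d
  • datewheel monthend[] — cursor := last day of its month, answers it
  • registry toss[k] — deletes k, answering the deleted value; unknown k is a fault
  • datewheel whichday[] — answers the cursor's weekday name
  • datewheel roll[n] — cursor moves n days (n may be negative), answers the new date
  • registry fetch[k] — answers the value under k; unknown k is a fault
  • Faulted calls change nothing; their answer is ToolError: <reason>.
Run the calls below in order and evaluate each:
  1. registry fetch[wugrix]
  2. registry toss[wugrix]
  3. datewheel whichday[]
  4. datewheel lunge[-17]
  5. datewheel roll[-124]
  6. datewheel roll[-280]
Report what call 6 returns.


·→ registry fetch(k='wugrix')
·← vahadro
·→ registry toss(k='wugrix')
·← vahadro
·→ datewheel whichday()
·← Wednesday
·→ datewheel lunge(n='-17')
·← 2291-11-05
·→ datewheel roll(n='-124')
·← 2291-07-04
·→ datewheel roll(n='-280')
·← 2290-09-27

Answer: 2290-09-27


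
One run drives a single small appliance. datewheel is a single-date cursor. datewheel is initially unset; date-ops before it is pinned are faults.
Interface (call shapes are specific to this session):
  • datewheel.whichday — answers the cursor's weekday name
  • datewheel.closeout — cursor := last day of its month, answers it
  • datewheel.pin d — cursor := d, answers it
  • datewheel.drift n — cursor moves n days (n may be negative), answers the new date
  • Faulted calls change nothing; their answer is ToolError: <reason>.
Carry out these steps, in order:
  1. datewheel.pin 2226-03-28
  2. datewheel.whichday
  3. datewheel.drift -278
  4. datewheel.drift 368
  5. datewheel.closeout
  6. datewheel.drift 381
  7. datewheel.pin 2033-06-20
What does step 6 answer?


Answer: 2227-07-16

Derivation:
// 1. datewheel.pin(d→2226-03-28) => 2226-03-28
// 2. datewheel.whichday() => Tuesday
// 3. datewheel.drift(n→-278) => 2225-06-23
// 4. datewheel.drift(n→368) => 2226-06-26
// 5. datewheel.closeout() => 2226-06-30
// 6. datewheel.drift(n→381) => 2227-07-16
// 7. datewheel.pin(d→2033-06-20) => 2033-06-20


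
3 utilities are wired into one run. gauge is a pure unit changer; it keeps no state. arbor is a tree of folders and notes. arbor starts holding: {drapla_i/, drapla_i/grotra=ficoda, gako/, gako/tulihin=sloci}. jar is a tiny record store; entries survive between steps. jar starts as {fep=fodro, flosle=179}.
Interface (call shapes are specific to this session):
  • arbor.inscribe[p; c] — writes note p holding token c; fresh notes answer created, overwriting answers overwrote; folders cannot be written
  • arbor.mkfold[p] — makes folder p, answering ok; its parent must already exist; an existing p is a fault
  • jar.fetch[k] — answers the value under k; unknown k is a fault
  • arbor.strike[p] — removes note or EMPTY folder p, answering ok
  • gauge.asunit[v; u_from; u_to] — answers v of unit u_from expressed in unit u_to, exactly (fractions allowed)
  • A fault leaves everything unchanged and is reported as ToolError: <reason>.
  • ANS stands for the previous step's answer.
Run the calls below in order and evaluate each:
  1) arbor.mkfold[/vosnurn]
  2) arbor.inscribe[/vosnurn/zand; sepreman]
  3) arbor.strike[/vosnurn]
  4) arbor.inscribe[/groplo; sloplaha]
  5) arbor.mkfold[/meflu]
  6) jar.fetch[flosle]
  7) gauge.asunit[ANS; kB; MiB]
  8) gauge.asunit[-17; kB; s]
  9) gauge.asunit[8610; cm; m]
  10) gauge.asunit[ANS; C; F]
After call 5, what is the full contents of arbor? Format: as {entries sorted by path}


·→ mkfold(p=/vosnurn)
·← ok
·→ inscribe(p=/vosnurn/zand, c=sepreman)
·← created
·→ strike(p=/vosnurn)
·← ToolError: not empty
·→ inscribe(p=/groplo, c=sloplaha)
·← created
·→ mkfold(p=/meflu)
·← ok
·→ fetch(k=flosle)
·← 179
·→ asunit(v=ANS, u_from=kB, u_to=MiB)
·← 22375/131072
·→ asunit(v=-17, u_from=kB, u_to=s)
·← ToolError: incompatible units
·→ asunit(v=8610, u_from=cm, u_to=m)
·← 861/10
·→ asunit(v=ANS, u_from=C, u_to=F)
·← 9349/50

Answer: {drapla_i/, drapla_i/grotra=ficoda, gako/, gako/tulihin=sloci, groplo=sloplaha, meflu/, vosnurn/, vosnurn/zand=sepreman}


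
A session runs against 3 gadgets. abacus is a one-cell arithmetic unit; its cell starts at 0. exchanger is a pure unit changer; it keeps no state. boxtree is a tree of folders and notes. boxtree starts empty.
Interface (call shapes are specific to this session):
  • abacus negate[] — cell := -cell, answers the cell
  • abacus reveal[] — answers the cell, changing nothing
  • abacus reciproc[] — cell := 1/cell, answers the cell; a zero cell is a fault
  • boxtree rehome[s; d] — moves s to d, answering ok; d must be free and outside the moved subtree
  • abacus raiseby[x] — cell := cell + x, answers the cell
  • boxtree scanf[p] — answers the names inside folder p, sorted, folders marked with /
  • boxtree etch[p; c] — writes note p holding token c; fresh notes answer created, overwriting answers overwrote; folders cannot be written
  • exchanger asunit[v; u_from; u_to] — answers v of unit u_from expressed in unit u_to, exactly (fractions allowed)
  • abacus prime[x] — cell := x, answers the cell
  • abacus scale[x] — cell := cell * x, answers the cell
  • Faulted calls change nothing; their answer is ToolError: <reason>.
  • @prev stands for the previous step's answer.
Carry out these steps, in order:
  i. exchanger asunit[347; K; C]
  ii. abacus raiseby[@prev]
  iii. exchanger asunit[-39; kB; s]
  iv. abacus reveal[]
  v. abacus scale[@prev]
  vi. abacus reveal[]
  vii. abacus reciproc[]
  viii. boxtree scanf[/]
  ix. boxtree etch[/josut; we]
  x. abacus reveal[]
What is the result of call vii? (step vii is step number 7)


% exchanger asunit(v: 347, u_from: K, u_to: C) : 1477/20
% abacus raiseby(x: @prev) : 1477/20
% exchanger asunit(v: -39, u_from: kB, u_to: s) : ToolError: incompatible units
% abacus reveal() : 1477/20
% abacus scale(x: @prev) : 2181529/400
% abacus reveal() : 2181529/400
% abacus reciproc() : 400/2181529
% boxtree scanf(p: /) : []
% boxtree etch(p: /josut, c: we) : created
% abacus reveal() : 400/2181529

Answer: 400/2181529


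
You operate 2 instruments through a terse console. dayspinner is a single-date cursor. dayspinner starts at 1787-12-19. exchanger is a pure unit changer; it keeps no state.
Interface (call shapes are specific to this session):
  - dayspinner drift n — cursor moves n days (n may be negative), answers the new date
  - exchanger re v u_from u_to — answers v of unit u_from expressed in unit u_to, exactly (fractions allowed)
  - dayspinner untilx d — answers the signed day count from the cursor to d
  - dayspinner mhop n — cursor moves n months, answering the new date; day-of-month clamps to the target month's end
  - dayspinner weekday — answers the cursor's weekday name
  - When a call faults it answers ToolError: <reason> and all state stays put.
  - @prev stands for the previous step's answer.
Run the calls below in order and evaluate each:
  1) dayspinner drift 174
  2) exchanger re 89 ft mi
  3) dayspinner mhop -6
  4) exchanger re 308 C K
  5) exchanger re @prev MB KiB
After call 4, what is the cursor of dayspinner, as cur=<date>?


Answer: cur=1787-12-10

Derivation:
CALL dayspinner drift[n='174']
RET  1788-06-10
CALL exchanger re[v='89'; u_from='ft'; u_to='mi']
RET  89/5280
CALL dayspinner mhop[n='-6']
RET  1787-12-10
CALL exchanger re[v='308'; u_from='C'; u_to='K']
RET  11623/20
CALL exchanger re[v='@prev'; u_from='MB'; u_to='KiB']
RET  36321875/64


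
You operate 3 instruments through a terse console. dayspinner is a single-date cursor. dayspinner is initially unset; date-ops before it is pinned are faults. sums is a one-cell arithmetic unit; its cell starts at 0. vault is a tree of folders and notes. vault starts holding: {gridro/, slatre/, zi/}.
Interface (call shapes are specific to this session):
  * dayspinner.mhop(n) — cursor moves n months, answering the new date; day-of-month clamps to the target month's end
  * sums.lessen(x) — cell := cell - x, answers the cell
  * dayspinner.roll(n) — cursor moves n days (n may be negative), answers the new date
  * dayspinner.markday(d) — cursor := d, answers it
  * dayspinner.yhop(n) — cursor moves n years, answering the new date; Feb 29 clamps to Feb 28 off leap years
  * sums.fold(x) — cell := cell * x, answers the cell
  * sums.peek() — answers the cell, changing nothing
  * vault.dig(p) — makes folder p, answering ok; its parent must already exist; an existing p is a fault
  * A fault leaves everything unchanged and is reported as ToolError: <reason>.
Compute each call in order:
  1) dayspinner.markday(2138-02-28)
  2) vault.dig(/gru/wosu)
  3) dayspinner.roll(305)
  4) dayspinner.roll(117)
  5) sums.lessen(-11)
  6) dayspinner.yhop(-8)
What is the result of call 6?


I invoke markday using d='2138-02-28': 2138-02-28.
I try dig using p='/gru/wosu', and get ToolError: no parent.
Then roll using n='305', giving 2138-12-30.
I call roll using n='117', and see 2139-04-26.
Invoking lessen using x='-11', and observe 11.
I invoke yhop using n='-8', → 2131-04-26.

Answer: 2131-04-26


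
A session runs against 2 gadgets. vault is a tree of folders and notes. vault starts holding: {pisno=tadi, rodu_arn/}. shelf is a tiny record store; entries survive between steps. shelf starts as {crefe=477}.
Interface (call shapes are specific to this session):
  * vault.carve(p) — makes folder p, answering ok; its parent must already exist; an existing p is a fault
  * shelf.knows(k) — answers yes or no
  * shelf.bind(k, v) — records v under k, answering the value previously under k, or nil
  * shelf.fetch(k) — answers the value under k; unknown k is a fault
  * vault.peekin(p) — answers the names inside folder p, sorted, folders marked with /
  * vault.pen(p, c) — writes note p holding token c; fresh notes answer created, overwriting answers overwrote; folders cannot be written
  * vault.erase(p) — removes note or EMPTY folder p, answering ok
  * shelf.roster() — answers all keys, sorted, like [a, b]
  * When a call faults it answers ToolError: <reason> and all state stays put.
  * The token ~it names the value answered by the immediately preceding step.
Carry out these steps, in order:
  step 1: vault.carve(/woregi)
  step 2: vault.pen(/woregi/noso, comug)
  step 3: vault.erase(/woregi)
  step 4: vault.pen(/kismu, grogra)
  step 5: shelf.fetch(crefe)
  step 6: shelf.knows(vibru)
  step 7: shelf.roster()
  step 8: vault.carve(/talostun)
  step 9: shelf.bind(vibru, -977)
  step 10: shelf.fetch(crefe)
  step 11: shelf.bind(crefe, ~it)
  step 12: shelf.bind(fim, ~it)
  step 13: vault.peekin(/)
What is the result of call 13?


Answer: [kismu, pisno, rodu_arn/, talostun/, woregi/]

Derivation:
Do: vault.carve[p→/woregi]
See: ok
Do: vault.pen[p→/woregi/noso; c→comug]
See: created
Do: vault.erase[p→/woregi]
See: ToolError: not empty
Do: vault.pen[p→/kismu; c→grogra]
See: created
Do: shelf.fetch[k→crefe]
See: 477
Do: shelf.knows[k→vibru]
See: no
Do: shelf.roster[]
See: [crefe]
Do: vault.carve[p→/talostun]
See: ok
Do: shelf.bind[k→vibru; v→-977]
See: nil
Do: shelf.fetch[k→crefe]
See: 477
Do: shelf.bind[k→crefe; v→~it]
See: 477
Do: shelf.bind[k→fim; v→~it]
See: nil
Do: vault.peekin[p→/]
See: [kismu, pisno, rodu_arn/, talostun/, woregi/]


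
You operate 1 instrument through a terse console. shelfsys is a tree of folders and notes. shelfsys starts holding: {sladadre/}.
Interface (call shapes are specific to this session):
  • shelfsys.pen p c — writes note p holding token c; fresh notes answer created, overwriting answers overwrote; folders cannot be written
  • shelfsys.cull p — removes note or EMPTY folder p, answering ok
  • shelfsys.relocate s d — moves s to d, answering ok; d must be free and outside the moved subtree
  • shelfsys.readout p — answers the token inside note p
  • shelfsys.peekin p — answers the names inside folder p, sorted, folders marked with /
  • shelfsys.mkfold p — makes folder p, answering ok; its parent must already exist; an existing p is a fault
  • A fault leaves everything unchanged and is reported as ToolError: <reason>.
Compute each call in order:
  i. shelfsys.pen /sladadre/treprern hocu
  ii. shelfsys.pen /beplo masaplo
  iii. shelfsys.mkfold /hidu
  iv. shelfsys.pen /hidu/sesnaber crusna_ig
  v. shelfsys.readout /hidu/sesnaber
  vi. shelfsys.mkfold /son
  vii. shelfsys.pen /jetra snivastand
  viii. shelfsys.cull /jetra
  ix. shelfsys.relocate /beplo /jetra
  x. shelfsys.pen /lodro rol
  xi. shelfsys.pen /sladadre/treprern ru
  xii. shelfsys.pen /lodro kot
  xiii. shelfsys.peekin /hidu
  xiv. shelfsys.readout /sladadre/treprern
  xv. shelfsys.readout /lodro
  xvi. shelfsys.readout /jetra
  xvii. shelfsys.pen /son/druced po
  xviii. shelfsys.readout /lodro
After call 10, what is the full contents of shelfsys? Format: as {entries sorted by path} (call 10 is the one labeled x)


Answer: {hidu/, hidu/sesnaber=crusna_ig, jetra=masaplo, lodro=rol, sladadre/, sladadre/treprern=hocu, son/}

Derivation:
Act: shelfsys.pen[p='/sladadre/treprern'; c='hocu']
Obs: created
Act: shelfsys.pen[p='/beplo'; c='masaplo']
Obs: created
Act: shelfsys.mkfold[p='/hidu']
Obs: ok
Act: shelfsys.pen[p='/hidu/sesnaber'; c='crusna_ig']
Obs: created
Act: shelfsys.readout[p='/hidu/sesnaber']
Obs: crusna_ig
Act: shelfsys.mkfold[p='/son']
Obs: ok
Act: shelfsys.pen[p='/jetra'; c='snivastand']
Obs: created
Act: shelfsys.cull[p='/jetra']
Obs: ok
Act: shelfsys.relocate[s='/beplo'; d='/jetra']
Obs: ok
Act: shelfsys.pen[p='/lodro'; c='rol']
Obs: created
Act: shelfsys.pen[p='/sladadre/treprern'; c='ru']
Obs: overwrote
Act: shelfsys.pen[p='/lodro'; c='kot']
Obs: overwrote
Act: shelfsys.peekin[p='/hidu']
Obs: [sesnaber]
Act: shelfsys.readout[p='/sladadre/treprern']
Obs: ru
Act: shelfsys.readout[p='/lodro']
Obs: kot
Act: shelfsys.readout[p='/jetra']
Obs: masaplo
Act: shelfsys.pen[p='/son/druced'; c='po']
Obs: created
Act: shelfsys.readout[p='/lodro']
Obs: kot


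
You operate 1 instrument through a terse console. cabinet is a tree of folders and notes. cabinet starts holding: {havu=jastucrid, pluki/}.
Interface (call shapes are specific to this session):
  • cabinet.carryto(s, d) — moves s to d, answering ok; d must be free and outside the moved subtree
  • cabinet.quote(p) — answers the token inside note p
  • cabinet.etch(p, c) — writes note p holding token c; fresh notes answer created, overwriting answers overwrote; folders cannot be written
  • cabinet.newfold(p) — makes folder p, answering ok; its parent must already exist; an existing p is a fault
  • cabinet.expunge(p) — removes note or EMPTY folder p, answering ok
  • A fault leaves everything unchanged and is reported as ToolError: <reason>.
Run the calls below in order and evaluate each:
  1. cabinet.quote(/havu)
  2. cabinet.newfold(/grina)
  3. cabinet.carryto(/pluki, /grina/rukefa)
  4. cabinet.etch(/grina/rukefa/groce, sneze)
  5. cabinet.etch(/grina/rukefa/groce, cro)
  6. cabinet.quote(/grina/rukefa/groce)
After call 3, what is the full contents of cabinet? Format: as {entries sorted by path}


Answer: {grina/, grina/rukefa/, havu=jastucrid}

Derivation:
I invoke cabinet.quote(p=/havu), which returns jastucrid.
Calling cabinet.newfold(p=/grina), which returns ok.
I try cabinet.carryto(s=/pluki, d=/grina/rukefa), and get ok.
Using cabinet.etch(p=/grina/rukefa/groce, c=sneze), which returns created.
I run cabinet.etch(p=/grina/rukefa/groce, c=cro), which returns overwrote.
Now I run cabinet.quote(p=/grina/rukefa/groce), and get cro.


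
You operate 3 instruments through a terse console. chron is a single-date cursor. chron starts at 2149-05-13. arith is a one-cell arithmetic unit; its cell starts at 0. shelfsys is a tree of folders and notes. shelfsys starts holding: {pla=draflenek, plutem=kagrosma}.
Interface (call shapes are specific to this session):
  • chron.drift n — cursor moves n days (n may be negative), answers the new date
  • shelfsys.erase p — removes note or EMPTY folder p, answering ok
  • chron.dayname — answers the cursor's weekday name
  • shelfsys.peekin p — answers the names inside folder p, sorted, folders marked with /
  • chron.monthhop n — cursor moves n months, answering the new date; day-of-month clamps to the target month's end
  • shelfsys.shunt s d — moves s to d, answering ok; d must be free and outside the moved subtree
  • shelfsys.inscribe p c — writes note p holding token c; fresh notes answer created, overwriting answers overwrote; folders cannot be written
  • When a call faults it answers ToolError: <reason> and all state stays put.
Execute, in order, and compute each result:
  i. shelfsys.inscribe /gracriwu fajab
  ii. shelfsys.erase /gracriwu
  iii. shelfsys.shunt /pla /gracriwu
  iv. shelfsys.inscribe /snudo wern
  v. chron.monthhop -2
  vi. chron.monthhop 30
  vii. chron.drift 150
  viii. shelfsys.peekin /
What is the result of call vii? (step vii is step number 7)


Answer: 2152-02-10

Derivation:
$ inscribe p→/gracriwu c→fajab
:: created
$ erase p→/gracriwu
:: ok
$ shunt s→/pla d→/gracriwu
:: ok
$ inscribe p→/snudo c→wern
:: created
$ monthhop n→-2
:: 2149-03-13
$ monthhop n→30
:: 2151-09-13
$ drift n→150
:: 2152-02-10
$ peekin p→/
:: [gracriwu, plutem, snudo]


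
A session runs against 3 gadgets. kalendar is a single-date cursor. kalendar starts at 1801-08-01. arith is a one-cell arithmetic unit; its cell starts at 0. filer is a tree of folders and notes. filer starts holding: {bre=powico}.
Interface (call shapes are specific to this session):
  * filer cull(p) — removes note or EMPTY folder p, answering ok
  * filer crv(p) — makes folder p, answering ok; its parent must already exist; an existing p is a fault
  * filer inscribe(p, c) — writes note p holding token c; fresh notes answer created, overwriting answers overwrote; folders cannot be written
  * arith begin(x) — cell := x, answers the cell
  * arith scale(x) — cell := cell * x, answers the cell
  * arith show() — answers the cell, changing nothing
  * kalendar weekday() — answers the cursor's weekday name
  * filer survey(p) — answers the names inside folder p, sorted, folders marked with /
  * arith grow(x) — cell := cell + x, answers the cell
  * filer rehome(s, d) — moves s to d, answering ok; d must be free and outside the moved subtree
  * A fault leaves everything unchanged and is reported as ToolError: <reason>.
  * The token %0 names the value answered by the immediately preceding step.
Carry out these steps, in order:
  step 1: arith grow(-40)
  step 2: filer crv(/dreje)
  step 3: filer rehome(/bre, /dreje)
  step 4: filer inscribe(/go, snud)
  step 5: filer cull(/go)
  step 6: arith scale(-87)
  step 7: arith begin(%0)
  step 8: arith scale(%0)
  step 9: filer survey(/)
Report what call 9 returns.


Answer: [bre, dreje/]

Derivation:
// arith grow(x→-40) -> -40
// filer crv(p→/dreje) -> ok
// filer rehome(s→/bre, d→/dreje) -> ToolError: exists
// filer inscribe(p→/go, c→snud) -> created
// filer cull(p→/go) -> ok
// arith scale(x→-87) -> 3480
// arith begin(x→%0) -> 3480
// arith scale(x→%0) -> 12110400
// filer survey(p→/) -> [bre, dreje/]


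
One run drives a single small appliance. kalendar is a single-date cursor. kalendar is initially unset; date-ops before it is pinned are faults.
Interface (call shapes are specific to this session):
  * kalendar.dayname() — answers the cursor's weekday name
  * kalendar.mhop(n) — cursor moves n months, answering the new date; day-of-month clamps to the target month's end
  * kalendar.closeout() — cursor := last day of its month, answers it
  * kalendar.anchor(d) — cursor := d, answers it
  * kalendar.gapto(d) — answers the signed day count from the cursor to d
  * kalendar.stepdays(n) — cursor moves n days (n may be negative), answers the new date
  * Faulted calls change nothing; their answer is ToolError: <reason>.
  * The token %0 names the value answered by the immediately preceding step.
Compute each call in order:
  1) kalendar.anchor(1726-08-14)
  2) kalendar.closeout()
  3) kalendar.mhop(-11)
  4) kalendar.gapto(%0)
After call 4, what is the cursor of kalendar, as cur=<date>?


→ anchor(d→1726-08-14)
← 1726-08-14
→ closeout()
← 1726-08-31
→ mhop(n→-11)
← 1725-09-30
→ gapto(d→%0)
← 0

Answer: cur=1725-09-30


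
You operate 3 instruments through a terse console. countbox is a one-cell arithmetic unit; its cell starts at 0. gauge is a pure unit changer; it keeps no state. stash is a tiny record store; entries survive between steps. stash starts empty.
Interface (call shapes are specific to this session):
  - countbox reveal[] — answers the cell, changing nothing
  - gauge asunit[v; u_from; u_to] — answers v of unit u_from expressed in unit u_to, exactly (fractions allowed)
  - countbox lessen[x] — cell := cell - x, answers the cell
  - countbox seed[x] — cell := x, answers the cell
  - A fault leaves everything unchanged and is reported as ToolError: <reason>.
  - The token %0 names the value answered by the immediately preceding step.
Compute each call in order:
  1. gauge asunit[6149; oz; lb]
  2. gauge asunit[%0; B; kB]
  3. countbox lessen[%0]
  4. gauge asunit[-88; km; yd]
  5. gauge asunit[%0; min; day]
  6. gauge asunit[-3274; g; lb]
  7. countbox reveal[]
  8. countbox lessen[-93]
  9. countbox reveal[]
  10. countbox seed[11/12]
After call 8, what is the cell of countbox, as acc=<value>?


Answer: acc=1481851/16000

Derivation:
// gauge asunit(v='6149', u_from='oz', u_to='lb') -> 6149/16
// gauge asunit(v='%0', u_from='B', u_to='kB') -> 6149/16000
// countbox lessen(x='%0') -> -6149/16000
// gauge asunit(v='-88', u_from='km', u_to='yd') -> -110000000/1143
// gauge asunit(v='%0', u_from='min', u_to='day') -> -687500/10287
// gauge asunit(v='-3274', u_from='g', u_to='lb') -> -327400000/45359237
// countbox reveal() -> -6149/16000
// countbox lessen(x='-93') -> 1481851/16000
// countbox reveal() -> 1481851/16000
// countbox seed(x='11/12') -> 11/12


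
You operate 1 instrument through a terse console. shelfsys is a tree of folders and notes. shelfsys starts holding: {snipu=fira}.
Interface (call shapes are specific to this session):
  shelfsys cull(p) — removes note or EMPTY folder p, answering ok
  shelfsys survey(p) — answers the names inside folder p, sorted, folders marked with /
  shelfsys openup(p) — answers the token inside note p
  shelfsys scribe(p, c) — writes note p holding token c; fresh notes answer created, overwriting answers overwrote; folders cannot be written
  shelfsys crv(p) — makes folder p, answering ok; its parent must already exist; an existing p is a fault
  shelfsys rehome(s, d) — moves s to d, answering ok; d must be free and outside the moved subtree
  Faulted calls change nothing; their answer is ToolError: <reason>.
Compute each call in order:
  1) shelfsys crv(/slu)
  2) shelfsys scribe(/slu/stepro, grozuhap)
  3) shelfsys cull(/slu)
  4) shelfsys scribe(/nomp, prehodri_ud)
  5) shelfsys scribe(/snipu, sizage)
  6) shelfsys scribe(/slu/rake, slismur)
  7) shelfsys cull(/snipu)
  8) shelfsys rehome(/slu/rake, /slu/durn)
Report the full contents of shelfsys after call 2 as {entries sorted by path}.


Answer: {slu/, slu/stepro=grozuhap, snipu=fira}

Derivation:
Using shelfsys crv with /slu, and observe ok.
I try shelfsys scribe with /slu/stepro, grozuhap: created.
I use shelfsys cull with /slu, and see ToolError: not empty.
I run shelfsys scribe with /nomp, prehodri_ud, and observe created.
Using shelfsys scribe with /snipu, sizage, and see overwrote.
Then shelfsys scribe with /slu/rake, slismur, and see created.
I try shelfsys cull with /snipu, and see ok.
Calling shelfsys rehome with /slu/rake, /slu/durn, which returns ok.


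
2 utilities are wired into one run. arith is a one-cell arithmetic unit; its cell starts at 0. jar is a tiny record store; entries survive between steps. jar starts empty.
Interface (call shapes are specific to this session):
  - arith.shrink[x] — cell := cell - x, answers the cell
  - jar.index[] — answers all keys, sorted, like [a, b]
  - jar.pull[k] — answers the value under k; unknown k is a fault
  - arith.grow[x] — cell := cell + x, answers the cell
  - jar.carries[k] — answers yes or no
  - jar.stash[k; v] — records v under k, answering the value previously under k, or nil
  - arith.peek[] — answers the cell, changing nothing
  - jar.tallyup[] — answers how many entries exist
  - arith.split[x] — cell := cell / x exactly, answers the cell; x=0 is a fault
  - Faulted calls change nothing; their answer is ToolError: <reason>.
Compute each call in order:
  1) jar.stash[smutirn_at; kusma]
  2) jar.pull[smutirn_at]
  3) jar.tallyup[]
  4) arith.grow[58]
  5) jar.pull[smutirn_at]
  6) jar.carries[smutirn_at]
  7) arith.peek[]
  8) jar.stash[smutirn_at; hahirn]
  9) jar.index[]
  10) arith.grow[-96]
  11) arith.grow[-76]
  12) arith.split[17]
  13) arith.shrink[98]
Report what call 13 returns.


;; 1. jar.stash(k=smutirn_at, v=kusma) => nil
;; 2. jar.pull(k=smutirn_at) => kusma
;; 3. jar.tallyup() => 1
;; 4. arith.grow(x=58) => 58
;; 5. jar.pull(k=smutirn_at) => kusma
;; 6. jar.carries(k=smutirn_at) => yes
;; 7. arith.peek() => 58
;; 8. jar.stash(k=smutirn_at, v=hahirn) => kusma
;; 9. jar.index() => [smutirn_at]
;; 10. arith.grow(x=-96) => -38
;; 11. arith.grow(x=-76) => -114
;; 12. arith.split(x=17) => -114/17
;; 13. arith.shrink(x=98) => -1780/17

Answer: -1780/17


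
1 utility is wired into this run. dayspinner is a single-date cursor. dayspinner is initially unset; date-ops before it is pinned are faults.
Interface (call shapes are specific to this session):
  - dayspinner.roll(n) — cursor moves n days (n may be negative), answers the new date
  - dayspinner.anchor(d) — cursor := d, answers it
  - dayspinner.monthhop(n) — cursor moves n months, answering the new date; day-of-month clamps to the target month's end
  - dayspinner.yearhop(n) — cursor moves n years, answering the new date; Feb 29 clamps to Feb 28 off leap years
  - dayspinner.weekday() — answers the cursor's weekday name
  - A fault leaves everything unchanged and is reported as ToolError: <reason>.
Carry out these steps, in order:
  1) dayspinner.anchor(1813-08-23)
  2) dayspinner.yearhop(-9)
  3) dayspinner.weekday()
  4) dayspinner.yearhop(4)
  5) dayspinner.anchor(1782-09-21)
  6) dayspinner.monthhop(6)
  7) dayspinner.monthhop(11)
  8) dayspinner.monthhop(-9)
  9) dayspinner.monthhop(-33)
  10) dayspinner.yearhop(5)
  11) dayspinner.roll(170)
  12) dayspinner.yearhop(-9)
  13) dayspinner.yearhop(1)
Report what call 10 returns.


Answer: 1785-08-21

Derivation:
I use dayspinner.anchor using d='1813-08-23', and see 1813-08-23.
Calling dayspinner.yearhop using n='-9', and get 1804-08-23.
Calling dayspinner.weekday, — result: Thursday.
Then dayspinner.yearhop using n='4', giving 1808-08-23.
I run dayspinner.anchor using d='1782-09-21', giving 1782-09-21.
I call dayspinner.monthhop using n='6', → 1783-03-21.
Using dayspinner.monthhop using n='11', and get 1784-02-21.
Using dayspinner.monthhop using n='-9', and get 1783-05-21.
I try dayspinner.monthhop using n='-33', — result: 1780-08-21.
I invoke dayspinner.yearhop using n='5', yielding 1785-08-21.
Now I run dayspinner.roll using n='170', and observe 1786-02-07.
Then dayspinner.yearhop using n='-9', which returns 1777-02-07.
I invoke dayspinner.yearhop using n='1': 1778-02-07.


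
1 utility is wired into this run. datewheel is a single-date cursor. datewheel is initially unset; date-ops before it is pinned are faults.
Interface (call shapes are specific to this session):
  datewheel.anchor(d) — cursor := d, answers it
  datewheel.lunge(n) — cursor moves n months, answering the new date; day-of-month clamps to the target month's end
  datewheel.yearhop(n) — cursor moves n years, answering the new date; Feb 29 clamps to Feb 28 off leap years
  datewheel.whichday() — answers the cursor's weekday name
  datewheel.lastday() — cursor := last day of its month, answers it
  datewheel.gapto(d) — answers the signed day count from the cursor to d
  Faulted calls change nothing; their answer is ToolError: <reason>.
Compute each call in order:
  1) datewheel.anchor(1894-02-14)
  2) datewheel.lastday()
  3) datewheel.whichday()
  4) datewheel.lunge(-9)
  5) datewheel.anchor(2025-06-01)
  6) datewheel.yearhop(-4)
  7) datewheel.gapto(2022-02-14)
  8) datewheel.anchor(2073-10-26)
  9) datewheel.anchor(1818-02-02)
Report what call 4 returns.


CALL anchor[1894-02-14]
RET  1894-02-14
CALL lastday[]
RET  1894-02-28
CALL whichday[]
RET  Wednesday
CALL lunge[-9]
RET  1893-05-28
CALL anchor[2025-06-01]
RET  2025-06-01
CALL yearhop[-4]
RET  2021-06-01
CALL gapto[2022-02-14]
RET  258
CALL anchor[2073-10-26]
RET  2073-10-26
CALL anchor[1818-02-02]
RET  1818-02-02

Answer: 1893-05-28


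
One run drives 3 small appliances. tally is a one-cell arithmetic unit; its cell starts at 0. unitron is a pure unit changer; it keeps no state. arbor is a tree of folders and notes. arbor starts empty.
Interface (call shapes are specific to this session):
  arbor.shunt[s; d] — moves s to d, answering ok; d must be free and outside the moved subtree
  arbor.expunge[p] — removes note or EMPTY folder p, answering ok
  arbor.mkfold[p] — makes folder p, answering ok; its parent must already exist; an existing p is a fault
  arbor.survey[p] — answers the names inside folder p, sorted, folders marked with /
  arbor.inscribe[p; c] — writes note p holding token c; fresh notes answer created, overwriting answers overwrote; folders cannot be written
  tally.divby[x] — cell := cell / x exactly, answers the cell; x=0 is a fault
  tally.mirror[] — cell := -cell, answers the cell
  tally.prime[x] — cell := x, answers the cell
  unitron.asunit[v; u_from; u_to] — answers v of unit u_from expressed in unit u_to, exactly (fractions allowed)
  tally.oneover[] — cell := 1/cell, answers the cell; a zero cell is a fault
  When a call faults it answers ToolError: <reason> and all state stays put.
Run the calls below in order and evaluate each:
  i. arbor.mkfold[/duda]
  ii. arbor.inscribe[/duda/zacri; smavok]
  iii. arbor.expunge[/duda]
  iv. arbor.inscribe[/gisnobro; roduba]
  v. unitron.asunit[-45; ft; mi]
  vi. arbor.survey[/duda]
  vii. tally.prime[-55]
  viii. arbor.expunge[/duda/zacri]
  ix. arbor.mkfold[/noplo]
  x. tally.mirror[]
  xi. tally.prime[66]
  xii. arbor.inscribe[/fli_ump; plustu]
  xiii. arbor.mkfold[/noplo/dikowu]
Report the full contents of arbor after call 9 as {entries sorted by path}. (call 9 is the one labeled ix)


Answer: {duda/, gisnobro=roduba, noplo/}

Derivation:
Do: mkfold[p→/duda]
See: ok
Do: inscribe[p→/duda/zacri; c→smavok]
See: created
Do: expunge[p→/duda]
See: ToolError: not empty
Do: inscribe[p→/gisnobro; c→roduba]
See: created
Do: asunit[v→-45; u_from→ft; u_to→mi]
See: -3/352
Do: survey[p→/duda]
See: [zacri]
Do: prime[x→-55]
See: -55
Do: expunge[p→/duda/zacri]
See: ok
Do: mkfold[p→/noplo]
See: ok
Do: mirror[]
See: 55
Do: prime[x→66]
See: 66
Do: inscribe[p→/fli_ump; c→plustu]
See: created
Do: mkfold[p→/noplo/dikowu]
See: ok


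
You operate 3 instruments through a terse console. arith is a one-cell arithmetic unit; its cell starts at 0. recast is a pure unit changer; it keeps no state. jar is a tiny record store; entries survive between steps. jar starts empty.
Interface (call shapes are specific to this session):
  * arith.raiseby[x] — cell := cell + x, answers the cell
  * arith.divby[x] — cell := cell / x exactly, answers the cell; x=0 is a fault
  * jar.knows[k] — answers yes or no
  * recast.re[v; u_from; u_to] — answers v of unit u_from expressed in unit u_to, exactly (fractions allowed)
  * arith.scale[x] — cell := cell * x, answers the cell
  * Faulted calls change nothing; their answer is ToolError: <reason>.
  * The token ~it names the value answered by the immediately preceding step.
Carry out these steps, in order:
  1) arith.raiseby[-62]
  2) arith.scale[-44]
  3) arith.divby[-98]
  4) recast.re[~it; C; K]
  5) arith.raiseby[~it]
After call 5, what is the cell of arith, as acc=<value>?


Step: arith.raiseby[x→-62]
Result: -62
Step: arith.scale[x→-44]
Result: 2728
Step: arith.divby[x→-98]
Result: -1364/49
Step: recast.re[v→~it; u_from→C; u_to→K]
Result: 240407/980
Step: arith.raiseby[x→~it]
Result: 213127/980

Answer: acc=213127/980


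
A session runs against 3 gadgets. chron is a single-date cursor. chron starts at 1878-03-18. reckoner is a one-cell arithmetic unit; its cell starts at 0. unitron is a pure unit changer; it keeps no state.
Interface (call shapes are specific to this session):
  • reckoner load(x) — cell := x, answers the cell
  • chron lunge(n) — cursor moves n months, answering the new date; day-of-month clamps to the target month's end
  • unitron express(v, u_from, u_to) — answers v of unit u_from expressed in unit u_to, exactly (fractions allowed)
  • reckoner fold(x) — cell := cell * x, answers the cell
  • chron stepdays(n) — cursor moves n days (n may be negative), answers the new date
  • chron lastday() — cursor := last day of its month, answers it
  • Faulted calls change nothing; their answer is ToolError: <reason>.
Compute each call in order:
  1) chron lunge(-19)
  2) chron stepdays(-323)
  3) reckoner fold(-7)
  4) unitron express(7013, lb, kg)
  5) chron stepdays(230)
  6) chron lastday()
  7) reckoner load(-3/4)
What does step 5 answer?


Answer: 1876-05-17

Derivation:
! 1. chron lunge(n: -19) -> 1876-08-18
! 2. chron stepdays(n: -323) -> 1875-09-30
! 3. reckoner fold(x: -7) -> 0
! 4. unitron express(v: 7013, u_from: lb, u_to: kg) -> 318104329081/100000000
! 5. chron stepdays(n: 230) -> 1876-05-17
! 6. chron lastday() -> 1876-05-31
! 7. reckoner load(x: -3/4) -> -3/4


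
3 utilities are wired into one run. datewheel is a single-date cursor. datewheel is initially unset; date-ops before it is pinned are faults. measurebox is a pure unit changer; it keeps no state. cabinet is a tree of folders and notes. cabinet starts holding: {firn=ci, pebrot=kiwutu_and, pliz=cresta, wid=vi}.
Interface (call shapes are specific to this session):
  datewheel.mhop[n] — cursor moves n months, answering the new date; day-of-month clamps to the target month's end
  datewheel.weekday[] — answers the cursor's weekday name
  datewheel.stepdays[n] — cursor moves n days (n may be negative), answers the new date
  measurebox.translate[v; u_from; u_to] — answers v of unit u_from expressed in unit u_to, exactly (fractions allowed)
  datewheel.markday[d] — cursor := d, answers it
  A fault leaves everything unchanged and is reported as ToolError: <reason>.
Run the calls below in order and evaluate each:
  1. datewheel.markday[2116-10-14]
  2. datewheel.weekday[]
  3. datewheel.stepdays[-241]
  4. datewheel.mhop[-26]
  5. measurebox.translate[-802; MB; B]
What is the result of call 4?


I use markday using 2116-10-14, — result: 2116-10-14.
I try weekday(), and see Wednesday.
I run stepdays using -241, which returns 2116-02-16.
Then mhop using -26, and see 2113-12-16.
I use translate using -802, MB, B, which returns -802000000.

Answer: 2113-12-16
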